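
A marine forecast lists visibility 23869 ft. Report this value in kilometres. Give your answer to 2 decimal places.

1 ft = 0.0003048 km, so 23869 × 0.0003048 = 7.28 km.

7.28 km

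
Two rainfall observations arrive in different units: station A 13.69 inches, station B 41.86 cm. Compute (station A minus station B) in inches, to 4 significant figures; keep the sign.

-2.790 in

station B: 41.86 cm = 16.48031 in.
Difference: 13.69000 − 16.48031 = -2.790 in.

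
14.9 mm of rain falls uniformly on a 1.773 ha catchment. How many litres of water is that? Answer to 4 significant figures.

264200 litres

Area: 1.773 ha = 17730 m².
1 mm over 1 m² is 1 L, so volume = 14.9 × 17730 = 264177 L ≈ 264200 L.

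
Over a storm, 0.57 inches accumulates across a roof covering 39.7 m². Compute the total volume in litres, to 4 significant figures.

574.8 litres

Depth: 0.57 in × 25.4 = 14.478 mm.
1 mm over 1 m² is 1 L, so volume = 14.478 × 39.7 = 574.7766 L ≈ 574.8 L.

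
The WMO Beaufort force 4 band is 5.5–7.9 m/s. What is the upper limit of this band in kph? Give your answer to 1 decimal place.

5.5–7.9 m/s × 3.6 = 19.8–28.4 km/h.

28.4 km/h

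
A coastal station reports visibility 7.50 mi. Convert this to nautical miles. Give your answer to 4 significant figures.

6.517 nmi

1 SM = 0.868976 nmi, so 7.50 × 0.868976 = 6.517 nmi.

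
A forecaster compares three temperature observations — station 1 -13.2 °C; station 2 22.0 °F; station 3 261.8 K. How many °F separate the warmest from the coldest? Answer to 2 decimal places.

13.76 °F

station 2: 22.0 °F = -5.556 °C.
station 3: 261.8 K = -11.350 °C.
Spread: (-5.556) − (-13.200) = 7.644 °C = 13.76 °F.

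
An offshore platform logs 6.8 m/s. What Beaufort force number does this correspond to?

6.8 m/s lies in the Beaufort 4 band (moderate breeze, 5.5–7.9 m/s).

Beaufort force 4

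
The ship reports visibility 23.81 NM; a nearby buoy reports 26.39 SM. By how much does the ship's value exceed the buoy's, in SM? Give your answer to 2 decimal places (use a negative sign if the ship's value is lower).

1.01 SM

the ship: 23.81 nmi = 27.4001 SM.
Difference: 27.4001 − 26.3900 = 1.01 SM.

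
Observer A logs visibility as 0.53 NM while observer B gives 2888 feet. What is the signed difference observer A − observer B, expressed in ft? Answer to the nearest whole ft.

332 ft

observer A: 0.53 nmi = 3220.34 ft.
Difference: 3220.34 − 2888.00 = 332 ft.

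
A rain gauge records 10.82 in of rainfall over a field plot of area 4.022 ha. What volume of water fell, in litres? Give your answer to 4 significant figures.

11050000 litres

Depth: 10.82 in × 25.4 = 274.828 mm.
Area: 4.022 ha = 40220 m².
1 mm over 1 m² is 1 L, so volume = 274.828 × 40220 = 11053582 L ≈ 11050000 L.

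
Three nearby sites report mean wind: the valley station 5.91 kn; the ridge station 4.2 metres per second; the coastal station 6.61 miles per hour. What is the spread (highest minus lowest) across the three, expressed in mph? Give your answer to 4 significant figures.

the valley station: 5.91 kt = 6.80111 mph.
the ridge station: 4.2 m/s = 9.39513 mph.
Spread: 9.39513 − 6.61000 = 2.785 mph.

2.785 mph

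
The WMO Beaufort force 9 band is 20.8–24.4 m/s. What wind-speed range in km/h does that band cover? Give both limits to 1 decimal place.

20.8–24.4 m/s × 3.6 = 74.9–87.8 km/h.

74.9 to 87.8 km/h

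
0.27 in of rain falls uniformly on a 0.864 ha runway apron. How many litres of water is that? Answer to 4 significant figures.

Depth: 0.27 in × 25.4 = 6.858 mm.
Area: 0.864 ha = 8640 m².
1 mm over 1 m² is 1 L, so volume = 6.858 × 8640 = 59253.12 L ≈ 59250 L.

59250 litres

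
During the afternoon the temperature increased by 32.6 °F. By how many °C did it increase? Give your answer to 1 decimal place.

For a temperature change the 32° offset cancels: Δ°C = 32.6 × 0.5556 = 18.1 °C.

18.1 °C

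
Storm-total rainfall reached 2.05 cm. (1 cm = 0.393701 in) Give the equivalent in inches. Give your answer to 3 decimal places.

1 cm = 0.393701 in, so 2.05 × 0.393701 = 0.807 in.

0.807 in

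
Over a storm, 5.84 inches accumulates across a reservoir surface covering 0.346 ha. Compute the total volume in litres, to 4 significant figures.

Depth: 5.84 in × 25.4 = 148.336 mm.
Area: 0.346 ha = 3460 m².
1 mm over 1 m² is 1 L, so volume = 148.336 × 3460 = 513242.56 L ≈ 513200 L.

513200 litres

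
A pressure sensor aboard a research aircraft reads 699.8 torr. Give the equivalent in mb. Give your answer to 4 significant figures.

933.0 mb

1 mmHg = 1.33322 mb, so 699.8 × 1.33322 = 933.0 mb.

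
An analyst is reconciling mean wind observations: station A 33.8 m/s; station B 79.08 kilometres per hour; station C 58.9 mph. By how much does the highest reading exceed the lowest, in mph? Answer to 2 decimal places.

station A: 33.8 m/s = 75.6084 mph.
station B: 79.08 km/h = 49.1380 mph.
Spread: 75.6084 − 49.1380 = 26.47 mph.

26.47 mph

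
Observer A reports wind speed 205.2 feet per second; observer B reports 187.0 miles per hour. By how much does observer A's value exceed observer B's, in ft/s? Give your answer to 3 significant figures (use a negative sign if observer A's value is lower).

-69.1 ft/s

observer B: 187.0 mph = 274.267 ft/s.
Difference: 205.200 − 274.267 = -69.1 ft/s.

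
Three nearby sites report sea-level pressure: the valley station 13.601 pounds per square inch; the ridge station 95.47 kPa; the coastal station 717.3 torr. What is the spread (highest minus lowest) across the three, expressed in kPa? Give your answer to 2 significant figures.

1.9 kPa

the valley station: 13.601 psi = 93.776 kPa.
the coastal station: 717.3 mmHg = 95.632 kPa.
Spread: 95.632 − 93.776 = 1.9 kPa.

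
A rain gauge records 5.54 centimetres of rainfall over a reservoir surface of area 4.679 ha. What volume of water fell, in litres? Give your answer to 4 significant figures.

Depth: 5.54 cm × 10 = 55.4 mm.
Area: 4.679 ha = 46790 m².
1 mm over 1 m² is 1 L, so volume = 55.4 × 46790 = 2592166 L ≈ 2592000 L.

2592000 litres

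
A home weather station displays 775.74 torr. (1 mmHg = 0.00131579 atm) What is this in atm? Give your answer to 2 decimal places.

1.02 atm

1 mmHg = 0.00131579 atm, so 775.74 × 0.00131579 = 1.02 atm.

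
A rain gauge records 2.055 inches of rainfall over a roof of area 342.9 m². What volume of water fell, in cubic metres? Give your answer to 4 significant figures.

17.90 cubic metres

Depth: 2.055 in × 25.4 = 52.197 mm.
1 mm over 1 m² is 1 L, so volume = 52.197 × 342.9 = 17898.351 L = 17.90 m³.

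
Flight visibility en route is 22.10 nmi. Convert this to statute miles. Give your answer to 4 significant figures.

25.43 SM

1 nmi = 1.15078 SM, so 22.10 × 1.15078 = 25.43 SM.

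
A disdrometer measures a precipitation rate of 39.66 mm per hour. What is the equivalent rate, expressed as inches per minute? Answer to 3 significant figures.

39.66 mm/hour × 0.0393701 in/mm × 0.0166667 hour/minute = 0.0260 in/minute.

0.0260 in/minute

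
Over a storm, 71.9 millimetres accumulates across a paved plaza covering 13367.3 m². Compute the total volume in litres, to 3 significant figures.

961000 litres

1 mm over 1 m² is 1 L, so volume = 71.9 × 13367.3 = 961108.87 L ≈ 961000 L.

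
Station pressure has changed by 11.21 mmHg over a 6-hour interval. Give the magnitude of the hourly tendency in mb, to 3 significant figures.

11.21 mmHg / 6 h × 1.33322 mb/mmHg = 2.49 mb/h.

2.49 mb per hour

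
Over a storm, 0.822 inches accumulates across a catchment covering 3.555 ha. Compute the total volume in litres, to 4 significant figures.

742200 litres

Depth: 0.822 in × 25.4 = 20.8788 mm.
Area: 3.555 ha = 35550 m².
1 mm over 1 m² is 1 L, so volume = 20.8788 × 35550 = 742241.34 L ≈ 742200 L.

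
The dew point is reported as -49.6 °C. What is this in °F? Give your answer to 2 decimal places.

-57.28 °F

°F = °C × 9/5 + 32 = -49.6 × 1.8 + 32 = -57.28 °F.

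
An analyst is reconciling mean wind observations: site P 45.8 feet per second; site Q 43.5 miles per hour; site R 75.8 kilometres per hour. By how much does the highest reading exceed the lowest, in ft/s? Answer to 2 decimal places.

23.28 ft/s

site Q: 43.5 mph = 63.8000 ft/s.
site R: 75.8 km/h = 69.0799 ft/s.
Spread: 69.0799 − 45.8000 = 23.28 ft/s.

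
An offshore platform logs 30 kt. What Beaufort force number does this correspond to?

30 kt lies in the Beaufort 7 band (near gale, 28–33 kt).

Beaufort force 7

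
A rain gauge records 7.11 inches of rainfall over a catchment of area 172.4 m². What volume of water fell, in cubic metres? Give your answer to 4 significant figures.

31.13 cubic metres

Depth: 7.11 in × 25.4 = 180.594 mm.
1 mm over 1 m² is 1 L, so volume = 180.594 × 172.4 = 31134.406 L = 31.13 m³.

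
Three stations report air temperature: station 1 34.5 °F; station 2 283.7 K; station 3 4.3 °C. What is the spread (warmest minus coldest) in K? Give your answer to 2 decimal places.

station 1: 34.5 °F = 1.389 °C.
station 2: 283.7 K = 10.550 °C.
Spread: 10.550 − 1.389 = 9.161 °C.

9.16 K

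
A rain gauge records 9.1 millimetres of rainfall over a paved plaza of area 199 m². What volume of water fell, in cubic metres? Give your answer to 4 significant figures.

1.811 cubic metres

1 mm over 1 m² is 1 L, so volume = 9.1 × 199 = 1810.9 L = 1.811 m³.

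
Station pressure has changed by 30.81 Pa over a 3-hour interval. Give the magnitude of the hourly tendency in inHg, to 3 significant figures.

0.00303 inHg per hour

30.81 Pa / 3 h × 0.0002953 inHg/Pa = 0.00303 inHg/h.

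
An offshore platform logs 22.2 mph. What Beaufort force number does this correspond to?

Beaufort force 5

22.2 mph = 9.9 m/s, which is Beaufort 5 (fresh breeze, 8.0–10.7 m/s).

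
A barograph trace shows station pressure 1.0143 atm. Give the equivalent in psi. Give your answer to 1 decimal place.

14.9 psi

1 atm = 14.6959 psi, so 1.0143 × 14.6959 = 14.9 psi.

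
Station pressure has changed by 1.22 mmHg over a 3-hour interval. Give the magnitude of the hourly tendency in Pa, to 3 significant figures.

1.22 mmHg / 3 h × 133.322 Pa/mmHg = 54.2 Pa/h.

54.2 Pa per hour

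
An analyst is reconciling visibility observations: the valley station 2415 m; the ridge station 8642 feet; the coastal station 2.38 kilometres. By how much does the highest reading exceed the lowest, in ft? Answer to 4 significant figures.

833.6 ft

the valley station: 2415 m = 7923.228 ft.
the coastal station: 2.38 km = 7808.399 ft.
Spread: 8642.000 − 7808.399 = 833.6 ft.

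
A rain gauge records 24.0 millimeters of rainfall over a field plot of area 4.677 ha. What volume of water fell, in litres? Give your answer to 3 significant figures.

1120000 litres

Area: 4.677 ha = 46770 m².
1 mm over 1 m² is 1 L, so volume = 24 × 46770 = 1122480 L ≈ 1120000 L.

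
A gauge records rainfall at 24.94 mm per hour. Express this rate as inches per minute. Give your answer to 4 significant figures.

0.01636 in/minute

24.94 mm/hour × 0.0393701 in/mm × 0.0166667 hour/minute = 0.01636 in/minute.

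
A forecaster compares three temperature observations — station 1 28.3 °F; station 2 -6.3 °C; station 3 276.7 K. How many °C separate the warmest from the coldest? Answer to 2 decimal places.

station 1: 28.3 °F = -2.056 °C.
station 3: 276.7 K = 3.550 °C.
Spread: 3.550 − (-6.300) = 9.850 °C.

9.85 °C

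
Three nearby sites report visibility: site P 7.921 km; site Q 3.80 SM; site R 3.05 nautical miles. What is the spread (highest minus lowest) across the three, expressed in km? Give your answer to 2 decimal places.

2.27 km

site Q: 3.80 SM = 6.1155 km.
site R: 3.05 nmi = 5.6486 km.
Spread: 7.9210 − 5.6486 = 2.27 km.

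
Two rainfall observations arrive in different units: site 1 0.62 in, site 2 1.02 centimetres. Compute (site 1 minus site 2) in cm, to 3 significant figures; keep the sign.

site 1: 0.62 in = 1.57480 cm.
Difference: 1.57480 − 1.02000 = 0.555 cm.

0.555 cm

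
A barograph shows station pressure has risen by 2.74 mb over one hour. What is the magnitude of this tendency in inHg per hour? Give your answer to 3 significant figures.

0.0809 inHg per hour

2.74 mb / 1 h × 0.02953 inHg/mb = 0.0809 inHg/h.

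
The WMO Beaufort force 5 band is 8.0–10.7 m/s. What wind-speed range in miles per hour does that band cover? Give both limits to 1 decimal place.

17.9 to 23.9 mph

8.0–10.7 m/s × 2.237 = 17.9–23.9 mph.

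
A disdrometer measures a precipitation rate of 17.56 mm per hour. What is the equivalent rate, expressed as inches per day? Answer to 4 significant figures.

16.59 in/day

17.56 mm/hour × 0.0393701 in/mm × 24 hour/day = 16.59 in/day.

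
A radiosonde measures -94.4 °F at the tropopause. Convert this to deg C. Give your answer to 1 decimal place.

-70.2 °C

°C = (°F − 32) × 5/9 = (-94.4 − 32) / 1.8 = -70.2 °C.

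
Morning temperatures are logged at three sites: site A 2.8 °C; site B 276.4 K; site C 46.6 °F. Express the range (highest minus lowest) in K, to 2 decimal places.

site B: 276.4 K = 3.250 °C.
site C: 46.6 °F = 8.111 °C.
Spread: 8.111 − 2.800 = 5.311 °C.

5.31 K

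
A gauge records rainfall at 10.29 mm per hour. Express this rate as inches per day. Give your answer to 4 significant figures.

10.29 mm/hour × 0.0393701 in/mm × 24 hour/day = 9.723 in/day.

9.723 in/day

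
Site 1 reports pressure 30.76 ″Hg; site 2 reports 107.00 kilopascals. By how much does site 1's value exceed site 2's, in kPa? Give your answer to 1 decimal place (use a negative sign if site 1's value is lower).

site 1: 30.76 inHg = 104.165 kPa.
Difference: 104.165 − 107.000 = -2.8 kPa.

-2.8 kPa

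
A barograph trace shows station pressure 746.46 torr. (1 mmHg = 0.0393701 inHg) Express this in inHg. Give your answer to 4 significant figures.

29.39 inHg

1 mmHg = 0.0393701 inHg, so 746.46 × 0.0393701 = 29.39 inHg.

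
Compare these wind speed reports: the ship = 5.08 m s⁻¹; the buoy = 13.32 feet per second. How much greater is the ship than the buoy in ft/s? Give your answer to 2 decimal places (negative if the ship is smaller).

3.35 ft/s

the ship: 5.08 m/s = 16.6667 ft/s.
Difference: 16.6667 − 13.3200 = 3.35 ft/s.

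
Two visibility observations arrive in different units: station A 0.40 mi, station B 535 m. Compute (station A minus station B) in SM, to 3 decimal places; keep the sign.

0.068 SM

station B: 535 m = 0.33243 SM.
Difference: 0.40000 − 0.33243 = 0.068 SM.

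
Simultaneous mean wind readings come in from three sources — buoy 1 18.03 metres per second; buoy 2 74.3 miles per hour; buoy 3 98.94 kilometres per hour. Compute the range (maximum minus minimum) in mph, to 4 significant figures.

buoy 1: 18.03 m/s = 40.3320 mph.
buoy 3: 98.94 km/h = 61.4785 mph.
Spread: 74.3000 − 40.3320 = 33.97 mph.

33.97 mph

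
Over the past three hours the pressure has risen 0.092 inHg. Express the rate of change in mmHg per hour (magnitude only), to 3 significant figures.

0.092 inHg / 3 h × 25.4 mmHg/inHg = 0.779 mmHg/h.

0.779 mmHg per hour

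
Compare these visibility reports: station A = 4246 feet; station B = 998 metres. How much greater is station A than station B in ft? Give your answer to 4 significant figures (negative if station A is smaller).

station B: 998 m = 3274.278 ft.
Difference: 4246.000 − 3274.278 = 971.7 ft.

971.7 ft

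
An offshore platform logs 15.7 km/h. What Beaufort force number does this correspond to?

Beaufort force 3

15.7 km/h = 4.4 m/s, which is Beaufort 3 (gentle breeze, 3.4–5.4 m/s).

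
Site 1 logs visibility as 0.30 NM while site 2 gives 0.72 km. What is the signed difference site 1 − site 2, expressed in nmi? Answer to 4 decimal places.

-0.0888 nmi

site 2: 0.72 km = 0.388769 nmi.
Difference: 0.300000 − 0.388769 = -0.0888 nmi.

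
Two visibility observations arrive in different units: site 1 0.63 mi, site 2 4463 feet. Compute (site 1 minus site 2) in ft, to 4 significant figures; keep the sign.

-1137 ft

site 1: 0.63 SM = 3326.40 ft.
Difference: 3326.40 − 4463.00 = -1137 ft.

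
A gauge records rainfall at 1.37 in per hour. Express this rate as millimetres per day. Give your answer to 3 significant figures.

1.37 in/hour × 25.4 mm/in × 24 hour/day = 835 mm/day.

835 mm/day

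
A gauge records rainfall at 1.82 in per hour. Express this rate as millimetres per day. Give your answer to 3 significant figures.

1.82 in/hour × 25.4 mm/in × 24 hour/day = 1110 mm/day.

1110 mm/day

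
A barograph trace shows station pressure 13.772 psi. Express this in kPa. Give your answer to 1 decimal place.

95.0 kPa

1 psi = 6.89476 kPa, so 13.772 × 6.89476 = 95.0 kPa.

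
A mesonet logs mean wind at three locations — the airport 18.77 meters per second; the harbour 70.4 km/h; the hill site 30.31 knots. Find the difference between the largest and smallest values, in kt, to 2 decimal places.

7.70 kt

the airport: 18.77 m/s = 36.4860 kt.
the harbour: 70.4 km/h = 38.0130 kt.
Spread: 38.0130 − 30.3100 = 7.70 kt.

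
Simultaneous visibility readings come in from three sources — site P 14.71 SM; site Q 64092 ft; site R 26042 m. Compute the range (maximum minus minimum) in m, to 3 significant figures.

6510 m

site P: 14.71 SM = 23673.45 m.
site Q: 64092 ft = 19535.24 m.
Spread: 26042.00 − 19535.24 = 6510 m.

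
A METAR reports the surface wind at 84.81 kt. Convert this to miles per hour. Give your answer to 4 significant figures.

1 kt = 1.15078 mph, so 84.81 × 1.15078 = 97.60 mph.

97.60 mph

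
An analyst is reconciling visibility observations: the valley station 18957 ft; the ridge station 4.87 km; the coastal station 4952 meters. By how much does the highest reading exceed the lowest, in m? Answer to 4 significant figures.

the valley station: 18957 ft = 5778.094 m.
the ridge station: 4.87 km = 4870.000 m.
Spread: 5778.094 − 4870.000 = 908.1 m.

908.1 m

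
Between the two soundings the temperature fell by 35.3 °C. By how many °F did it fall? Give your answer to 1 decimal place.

For a temperature change the 32° offset cancels: Δ°F = 35.3 × 1.8 = 63.5 °F.

63.5 °F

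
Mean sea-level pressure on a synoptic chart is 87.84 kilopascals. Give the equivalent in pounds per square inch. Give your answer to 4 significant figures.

12.74 psi

1 kPa = 0.145038 psi, so 87.84 × 0.145038 = 12.74 psi.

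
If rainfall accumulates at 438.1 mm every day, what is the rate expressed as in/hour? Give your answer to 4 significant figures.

438.1 mm/day × 0.0393701 in/mm × 0.0416667 day/hour = 0.7187 in/hour.

0.7187 in/hour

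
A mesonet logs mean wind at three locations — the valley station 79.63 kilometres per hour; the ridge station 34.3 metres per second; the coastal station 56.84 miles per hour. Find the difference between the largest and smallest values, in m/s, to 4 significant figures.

12.18 m/s

the valley station: 79.63 km/h = 22.1194 m/s.
the coastal station: 56.84 mph = 25.4098 m/s.
Spread: 34.3000 − 22.1194 = 12.18 m/s.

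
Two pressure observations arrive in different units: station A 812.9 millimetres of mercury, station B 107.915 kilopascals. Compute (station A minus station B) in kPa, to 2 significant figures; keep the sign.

0.46 kPa

station A: 812.9 mmHg = 108.3778 kPa.
Difference: 108.3778 − 107.9150 = 0.46 kPa.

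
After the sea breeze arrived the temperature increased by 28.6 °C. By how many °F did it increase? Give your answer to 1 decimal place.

A change of 1 °C equals a change of 1.8 °F: Δ°F = 28.6 × 1.8 = 51.5 °F.

51.5 °F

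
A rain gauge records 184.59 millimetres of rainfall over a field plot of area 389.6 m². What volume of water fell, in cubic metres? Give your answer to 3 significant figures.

1 mm over 1 m² is 1 L, so volume = 184.59 × 389.6 = 71916.264 L = 71.9 m³.

71.9 cubic metres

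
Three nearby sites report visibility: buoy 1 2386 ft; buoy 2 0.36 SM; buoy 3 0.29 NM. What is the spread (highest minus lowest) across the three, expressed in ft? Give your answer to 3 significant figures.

buoy 2: 0.36 SM = 1900.80 ft.
buoy 3: 0.29 nmi = 1762.07 ft.
Spread: 2386.00 − 1762.07 = 624 ft.

624 ft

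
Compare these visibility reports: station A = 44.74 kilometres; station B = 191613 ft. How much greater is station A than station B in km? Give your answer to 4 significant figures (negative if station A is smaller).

-13.66 km

station B: 191613 ft = 58.4036 km.
Difference: 44.7400 − 58.4036 = -13.66 km.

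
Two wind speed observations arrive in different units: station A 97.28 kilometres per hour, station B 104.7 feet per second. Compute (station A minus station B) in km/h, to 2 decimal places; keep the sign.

-17.61 km/h

station B: 104.7 ft/s = 114.8852 km/h.
Difference: 97.2800 − 114.8852 = -17.61 km/h.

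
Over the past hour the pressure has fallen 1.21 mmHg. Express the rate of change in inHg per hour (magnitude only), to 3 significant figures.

0.0476 inHg per hour

1.21 mmHg / 1 h × 0.0393701 inHg/mmHg = 0.0476 inHg/h.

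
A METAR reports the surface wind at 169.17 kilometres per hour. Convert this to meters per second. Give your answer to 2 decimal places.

1 km/h = 0.277778 m/s, so 169.17 × 0.277778 = 46.99 m/s.

46.99 m/s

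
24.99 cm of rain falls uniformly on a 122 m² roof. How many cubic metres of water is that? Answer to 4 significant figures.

30.49 cubic metres

Depth: 24.99 cm × 10 = 249.9 mm.
1 mm over 1 m² is 1 L, so volume = 249.9 × 122 = 30487.8 L = 30.49 m³.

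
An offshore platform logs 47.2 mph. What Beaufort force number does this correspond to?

Beaufort force 9

47.2 mph = 21.1 m/s, which is Beaufort 9 (strong gale, 20.8–24.4 m/s).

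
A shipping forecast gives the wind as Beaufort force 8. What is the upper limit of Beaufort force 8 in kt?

40 kt

Beaufort 8 (gale) spans 34–40 knots.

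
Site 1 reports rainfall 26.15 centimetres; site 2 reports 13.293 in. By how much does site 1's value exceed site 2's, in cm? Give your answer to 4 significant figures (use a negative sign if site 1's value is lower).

site 2: 13.293 in = 33.76422 cm.
Difference: 26.15000 − 33.76422 = -7.614 cm.

-7.614 cm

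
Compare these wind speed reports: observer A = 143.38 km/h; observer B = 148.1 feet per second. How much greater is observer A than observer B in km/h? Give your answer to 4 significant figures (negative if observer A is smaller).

-19.13 km/h

observer B: 148.1 ft/s = 162.5072 km/h.
Difference: 143.3800 − 162.5072 = -19.13 km/h.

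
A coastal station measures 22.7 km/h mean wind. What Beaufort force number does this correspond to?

Beaufort force 4

22.7 km/h = 6.3 m/s, which is Beaufort 4 (moderate breeze, 5.5–7.9 m/s).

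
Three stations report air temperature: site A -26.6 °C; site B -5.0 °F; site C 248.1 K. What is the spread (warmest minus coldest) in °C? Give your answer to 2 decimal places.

6.04 °C

site B: -5.0 °F = -20.556 °C.
site C: 248.1 K = -25.050 °C.
Spread: (-20.556) − (-26.600) = 6.044 °C.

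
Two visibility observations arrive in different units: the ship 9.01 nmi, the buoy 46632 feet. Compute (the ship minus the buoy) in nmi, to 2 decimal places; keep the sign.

the buoy: 46632 ft = 7.6746 nmi.
Difference: 9.0100 − 7.6746 = 1.34 nmi.

1.34 nmi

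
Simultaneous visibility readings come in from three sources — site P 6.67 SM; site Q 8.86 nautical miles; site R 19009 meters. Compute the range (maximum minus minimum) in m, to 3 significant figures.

site P: 6.67 SM = 10734.32 m.
site Q: 8.86 nmi = 16408.72 m.
Spread: 19009.00 − 10734.32 = 8270 m.

8270 m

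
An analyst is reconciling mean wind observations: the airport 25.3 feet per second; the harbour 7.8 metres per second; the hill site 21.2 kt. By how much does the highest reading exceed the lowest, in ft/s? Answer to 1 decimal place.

10.5 ft/s

the harbour: 7.8 m/s = 25.591 ft/s.
the hill site: 21.2 kt = 35.782 ft/s.
Spread: 35.782 − 25.300 = 10.5 ft/s.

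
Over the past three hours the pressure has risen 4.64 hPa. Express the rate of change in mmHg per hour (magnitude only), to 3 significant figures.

4.64 hPa / 3 h × 0.750062 mmHg/hPa = 1.16 mmHg/h.

1.16 mmHg per hour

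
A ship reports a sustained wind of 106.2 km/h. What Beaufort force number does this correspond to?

Beaufort force 11

106.2 km/h = 29.5 m/s, which is Beaufort 11 (violent storm, 28.5–32.6 m/s).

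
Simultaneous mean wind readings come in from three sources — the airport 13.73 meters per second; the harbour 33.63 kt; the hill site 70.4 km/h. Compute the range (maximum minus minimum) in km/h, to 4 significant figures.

20.97 km/h

the airport: 13.73 m/s = 49.4280 km/h.
the harbour: 33.63 kt = 62.2828 km/h.
Spread: 70.4000 − 49.4280 = 20.97 km/h.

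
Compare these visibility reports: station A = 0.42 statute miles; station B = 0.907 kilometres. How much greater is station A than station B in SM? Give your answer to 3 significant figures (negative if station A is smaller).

station B: 0.907 km = 0.56358 SM.
Difference: 0.42000 − 0.56358 = -0.144 SM.

-0.144 SM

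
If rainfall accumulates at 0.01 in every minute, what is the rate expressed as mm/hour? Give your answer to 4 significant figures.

15.24 mm/hour

0.01 in/minute × 25.4 mm/in × 60 minute/hour = 15.24 mm/hour.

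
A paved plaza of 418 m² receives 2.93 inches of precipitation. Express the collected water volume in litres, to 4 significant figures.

31110 litres

Depth: 2.93 in × 25.4 = 74.422 mm.
1 mm over 1 m² is 1 L, so volume = 74.422 × 418 = 31108.396 L ≈ 31110 L.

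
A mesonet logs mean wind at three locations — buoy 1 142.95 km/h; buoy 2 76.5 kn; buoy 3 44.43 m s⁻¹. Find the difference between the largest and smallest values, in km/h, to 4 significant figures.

buoy 2: 76.5 kt = 141.6780 km/h.
buoy 3: 44.43 m/s = 159.9480 km/h.
Spread: 159.9480 − 141.6780 = 18.27 km/h.

18.27 km/h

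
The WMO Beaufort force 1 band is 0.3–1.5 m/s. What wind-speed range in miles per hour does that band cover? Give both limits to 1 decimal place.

0.7 to 3.4 mph

0.3–1.5 m/s × 2.237 = 0.7–3.4 mph.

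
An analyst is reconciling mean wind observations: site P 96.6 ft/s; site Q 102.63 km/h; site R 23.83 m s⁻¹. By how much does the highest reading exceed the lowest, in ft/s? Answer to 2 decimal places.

site Q: 102.63 km/h = 93.5313 ft/s.
site R: 23.83 m/s = 78.1824 ft/s.
Spread: 96.6000 − 78.1824 = 18.42 ft/s.

18.42 ft/s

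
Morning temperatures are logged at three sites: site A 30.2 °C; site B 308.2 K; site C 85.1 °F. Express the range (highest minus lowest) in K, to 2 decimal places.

site B: 308.2 K = 35.050 °C.
site C: 85.1 °F = 29.500 °C.
Spread: 35.050 − 29.500 = 5.550 °C.

5.55 K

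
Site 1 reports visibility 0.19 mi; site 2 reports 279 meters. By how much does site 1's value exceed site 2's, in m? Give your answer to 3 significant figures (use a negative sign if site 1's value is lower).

site 1: 0.19 SM = 305.775 m.
Difference: 305.775 − 279.000 = 26.8 m.

26.8 m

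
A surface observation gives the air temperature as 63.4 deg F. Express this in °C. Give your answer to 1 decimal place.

°C = (°F − 32) × 5/9 = (63.4 − 32) / 1.8 = 17.4 °C.

17.4 °C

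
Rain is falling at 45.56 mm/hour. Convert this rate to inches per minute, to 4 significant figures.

0.02990 in/minute

45.56 mm/hour × 0.0393701 in/mm × 0.0166667 hour/minute = 0.02990 in/minute.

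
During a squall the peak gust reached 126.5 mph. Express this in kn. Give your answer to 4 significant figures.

1 mph = 0.868976 kt, so 126.5 × 0.868976 = 109.9 kt.

109.9 kt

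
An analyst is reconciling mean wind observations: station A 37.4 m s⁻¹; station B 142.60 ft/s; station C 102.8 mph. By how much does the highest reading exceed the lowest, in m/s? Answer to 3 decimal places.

8.556 m/s

station B: 142.60 ft/s = 43.46448 m/s.
station C: 102.8 mph = 45.95571 m/s.
Spread: 45.95571 − 37.40000 = 8.556 m/s.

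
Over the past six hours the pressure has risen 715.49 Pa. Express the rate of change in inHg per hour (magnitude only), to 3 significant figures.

0.0352 inHg per hour

715.49 Pa / 6 h × 0.0002953 inHg/Pa = 0.0352 inHg/h.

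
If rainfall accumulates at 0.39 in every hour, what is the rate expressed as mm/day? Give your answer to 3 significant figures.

238 mm/day

0.39 in/hour × 25.4 mm/in × 24 hour/day = 238 mm/day.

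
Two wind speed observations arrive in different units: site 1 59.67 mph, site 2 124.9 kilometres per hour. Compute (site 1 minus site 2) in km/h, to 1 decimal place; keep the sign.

site 1: 59.67 mph = 96.030 km/h.
Difference: 96.030 − 124.900 = -28.9 km/h.

-28.9 km/h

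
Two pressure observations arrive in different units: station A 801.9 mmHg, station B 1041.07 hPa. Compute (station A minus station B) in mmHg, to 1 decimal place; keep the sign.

station B: 1041.07 hPa = 780.867 mmHg.
Difference: 801.900 − 780.867 = 21.0 mmHg.

21.0 mmHg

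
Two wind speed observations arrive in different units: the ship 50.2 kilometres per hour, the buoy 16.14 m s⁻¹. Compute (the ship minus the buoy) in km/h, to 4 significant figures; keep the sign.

-7.904 km/h

the buoy: 16.14 m/s = 58.10400 km/h.
Difference: 50.20000 − 58.10400 = -7.904 km/h.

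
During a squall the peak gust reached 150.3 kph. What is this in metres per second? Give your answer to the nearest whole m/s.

42 m/s

1 km/h = 0.277778 m/s, so 150.3 × 0.277778 = 42 m/s.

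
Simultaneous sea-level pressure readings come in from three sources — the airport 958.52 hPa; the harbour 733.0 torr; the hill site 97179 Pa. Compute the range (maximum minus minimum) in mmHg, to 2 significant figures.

the airport: 958.52 hPa = 718.95 mmHg.
the hill site: 97179 Pa = 728.90 mmHg.
Spread: 733.00 − 718.95 = 14 mmHg.

14 mmHg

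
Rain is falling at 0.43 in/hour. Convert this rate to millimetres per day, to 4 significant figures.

0.43 in/hour × 25.4 mm/in × 24 hour/day = 262.1 mm/day.

262.1 mm/day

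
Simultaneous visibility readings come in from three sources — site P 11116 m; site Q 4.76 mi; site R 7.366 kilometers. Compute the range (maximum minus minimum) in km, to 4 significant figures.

3.750 km

site P: 11116 m = 11.11600 km.
site Q: 4.76 SM = 7.66048 km.
Spread: 11.11600 − 7.36600 = 3.750 km.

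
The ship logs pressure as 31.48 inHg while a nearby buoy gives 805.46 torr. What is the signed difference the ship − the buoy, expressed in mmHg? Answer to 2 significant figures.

the ship: 31.48 inHg = 799.592 mmHg.
Difference: 799.592 − 805.460 = -5.9 mmHg.

-5.9 mmHg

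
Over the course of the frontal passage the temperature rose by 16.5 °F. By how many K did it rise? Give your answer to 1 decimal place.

Converting a difference, only the 9/5 scale factor applies: ΔK = 16.5 × 0.5556 = 9.2 K.

9.2 K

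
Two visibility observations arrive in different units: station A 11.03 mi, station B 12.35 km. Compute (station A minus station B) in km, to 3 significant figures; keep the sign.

5.40 km

station A: 11.03 SM = 17.7511 km.
Difference: 17.7511 − 12.3500 = 5.40 km.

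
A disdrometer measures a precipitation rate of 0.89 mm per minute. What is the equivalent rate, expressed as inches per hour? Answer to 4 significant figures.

0.89 mm/minute × 0.0393701 in/mm × 60 minute/hour = 2.102 in/hour.

2.102 in/hour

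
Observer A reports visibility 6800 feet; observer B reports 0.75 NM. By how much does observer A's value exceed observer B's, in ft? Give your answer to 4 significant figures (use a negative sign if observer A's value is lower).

2243 ft

observer B: 0.75 nmi = 4557.09 ft.
Difference: 6800.00 − 4557.09 = 2243 ft.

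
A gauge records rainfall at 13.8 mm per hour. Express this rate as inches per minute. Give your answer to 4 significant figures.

0.009055 in/minute

13.8 mm/hour × 0.0393701 in/mm × 0.0166667 hour/minute = 0.009055 in/minute.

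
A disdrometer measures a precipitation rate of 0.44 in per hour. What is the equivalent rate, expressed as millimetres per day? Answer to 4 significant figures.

0.44 in/hour × 25.4 mm/in × 24 hour/day = 268.2 mm/day.

268.2 mm/day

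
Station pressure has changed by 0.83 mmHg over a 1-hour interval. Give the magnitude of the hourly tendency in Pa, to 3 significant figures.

111 Pa per hour

0.83 mmHg / 1 h × 133.322 Pa/mmHg = 111 Pa/h.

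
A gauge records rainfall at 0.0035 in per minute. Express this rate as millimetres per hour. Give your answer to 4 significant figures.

5.334 mm/hour

0.0035 in/minute × 25.4 mm/in × 60 minute/hour = 5.334 mm/hour.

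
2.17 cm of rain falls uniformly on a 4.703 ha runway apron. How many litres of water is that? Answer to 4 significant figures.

1021000 litres

Depth: 2.17 cm × 10 = 21.7 mm.
Area: 4.703 ha = 47030 m².
1 mm over 1 m² is 1 L, so volume = 21.7 × 47030 = 1020551 L ≈ 1021000 L.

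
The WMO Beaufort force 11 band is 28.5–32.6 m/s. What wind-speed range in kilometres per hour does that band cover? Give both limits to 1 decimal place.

102.6 to 117.4 km/h

28.5–32.6 m/s × 3.6 = 102.6–117.4 km/h.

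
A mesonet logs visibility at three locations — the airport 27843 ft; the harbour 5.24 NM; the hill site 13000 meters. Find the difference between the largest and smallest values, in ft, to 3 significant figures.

14800 ft

the harbour: 5.24 nmi = 31838.85 ft.
the hill site: 13000 m = 42650.92 ft.
Spread: 42650.92 − 27843.00 = 14800 ft.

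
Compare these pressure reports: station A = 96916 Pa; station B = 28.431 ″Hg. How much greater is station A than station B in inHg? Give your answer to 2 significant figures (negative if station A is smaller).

station A: 96916 Pa = 28.6193 inHg.
Difference: 28.6193 − 28.4310 = 0.19 inHg.

0.19 inHg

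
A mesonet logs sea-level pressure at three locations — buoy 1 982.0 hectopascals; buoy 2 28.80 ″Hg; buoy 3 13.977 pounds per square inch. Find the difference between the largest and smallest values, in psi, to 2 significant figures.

0.27 psi

buoy 1: 982.0 hPa = 14.2427 psi.
buoy 2: 28.80 inHg = 14.1452 psi.
Spread: 14.2427 − 13.9770 = 0.27 psi.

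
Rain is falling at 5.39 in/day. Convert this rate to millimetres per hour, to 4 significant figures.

5.704 mm/hour

5.39 in/day × 25.4 mm/in × 0.0416667 day/hour = 5.704 mm/hour.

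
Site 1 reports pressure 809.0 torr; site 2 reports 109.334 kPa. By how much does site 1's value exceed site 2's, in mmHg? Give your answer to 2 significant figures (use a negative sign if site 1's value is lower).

-11 mmHg

site 2: 109.334 kPa = 820.07 mmHg.
Difference: 809.00 − 820.07 = -11 mmHg.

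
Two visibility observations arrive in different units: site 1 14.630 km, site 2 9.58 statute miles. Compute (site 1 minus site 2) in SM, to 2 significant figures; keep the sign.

-0.49 SM

site 1: 14.630 km = 9.0907 SM.
Difference: 9.0907 − 9.5800 = -0.49 SM.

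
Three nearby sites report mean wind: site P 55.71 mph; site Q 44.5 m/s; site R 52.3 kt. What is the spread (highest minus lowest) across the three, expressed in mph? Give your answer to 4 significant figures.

43.83 mph

site Q: 44.5 m/s = 99.5437 mph.
site R: 52.3 kt = 60.1858 mph.
Spread: 99.5437 − 55.7100 = 43.83 mph.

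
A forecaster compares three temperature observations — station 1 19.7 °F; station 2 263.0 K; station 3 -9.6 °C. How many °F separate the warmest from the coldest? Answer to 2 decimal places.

5.97 °F

station 1: 19.7 °F = -6.833 °C.
station 2: 263.0 K = -10.150 °C.
Spread: (-6.833) − (-10.150) = 3.317 °C = 5.97 °F.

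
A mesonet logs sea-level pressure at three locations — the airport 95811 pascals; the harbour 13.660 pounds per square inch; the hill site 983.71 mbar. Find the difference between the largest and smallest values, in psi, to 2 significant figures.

the airport: 95811 Pa = 13.8962 psi.
the hill site: 983.71 mb = 14.2675 psi.
Spread: 14.2675 − 13.6600 = 0.61 psi.

0.61 psi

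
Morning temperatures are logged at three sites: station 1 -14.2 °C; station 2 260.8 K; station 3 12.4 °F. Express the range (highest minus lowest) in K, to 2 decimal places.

3.31 K

station 2: 260.8 K = -12.350 °C.
station 3: 12.4 °F = -10.889 °C.
Spread: (-10.889) − (-14.200) = 3.311 °C.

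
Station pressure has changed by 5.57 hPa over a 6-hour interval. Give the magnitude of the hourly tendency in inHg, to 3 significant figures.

0.0274 inHg per hour

5.57 hPa / 6 h × 0.02953 inHg/hPa = 0.0274 inHg/h.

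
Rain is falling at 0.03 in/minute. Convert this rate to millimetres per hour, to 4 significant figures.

45.72 mm/hour

0.03 in/minute × 25.4 mm/in × 60 minute/hour = 45.72 mm/hour.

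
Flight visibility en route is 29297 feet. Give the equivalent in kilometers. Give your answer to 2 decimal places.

8.93 km

1 ft = 0.0003048 km, so 29297 × 0.0003048 = 8.93 km.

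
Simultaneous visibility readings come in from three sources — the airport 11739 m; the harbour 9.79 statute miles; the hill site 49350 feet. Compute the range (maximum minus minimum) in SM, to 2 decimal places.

the airport: 11739 m = 7.2943 SM.
the hill site: 49350 ft = 9.3466 SM.
Spread: 9.7900 − 7.2943 = 2.50 SM.

2.50 SM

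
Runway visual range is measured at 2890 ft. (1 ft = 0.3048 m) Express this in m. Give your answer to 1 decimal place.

1 ft = 0.3048 m, so 2890 × 0.3048 = 880.9 m.

880.9 m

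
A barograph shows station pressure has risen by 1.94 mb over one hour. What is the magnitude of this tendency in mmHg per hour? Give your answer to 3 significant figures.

1.46 mmHg per hour

1.94 mb / 1 h × 0.750062 mmHg/mb = 1.46 mmHg/h.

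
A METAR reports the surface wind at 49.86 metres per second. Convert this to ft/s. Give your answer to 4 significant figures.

163.6 ft/s

1 m/s = 3.28084 ft/s, so 49.86 × 3.28084 = 163.6 ft/s.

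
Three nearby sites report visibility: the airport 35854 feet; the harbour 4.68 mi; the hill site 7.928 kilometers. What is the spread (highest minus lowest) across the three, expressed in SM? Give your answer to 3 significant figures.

2.11 SM

the airport: 35854 ft = 6.7905 SM.
the hill site: 7.928 km = 4.9262 SM.
Spread: 6.7905 − 4.6800 = 2.11 SM.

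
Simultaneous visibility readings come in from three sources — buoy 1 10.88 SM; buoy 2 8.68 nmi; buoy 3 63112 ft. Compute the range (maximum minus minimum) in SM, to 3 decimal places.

buoy 2: 8.68 nmi = 9.98877 SM.
buoy 3: 63112 ft = 11.95303 SM.
Spread: 11.95303 − 9.98877 = 1.964 SM.

1.964 SM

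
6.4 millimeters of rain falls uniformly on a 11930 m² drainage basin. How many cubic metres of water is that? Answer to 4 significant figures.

76.35 cubic metres

1 mm over 1 m² is 1 L, so volume = 6.4 × 11930 = 76352 L = 76.35 m³.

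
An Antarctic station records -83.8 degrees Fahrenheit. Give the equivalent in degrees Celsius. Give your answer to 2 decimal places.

-64.33 °C

°C = (°F − 32) × 5/9 = (-83.8 − 32) / 1.8 = -64.33 °C.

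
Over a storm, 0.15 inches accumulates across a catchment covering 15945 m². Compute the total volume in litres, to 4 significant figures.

60750 litres

Depth: 0.15 in × 25.4 = 3.81 mm.
1 mm over 1 m² is 1 L, so volume = 3.81 × 15945 = 60750.45 L ≈ 60750 L.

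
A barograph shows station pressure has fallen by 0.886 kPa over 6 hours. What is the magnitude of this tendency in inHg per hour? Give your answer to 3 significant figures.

0.0436 inHg per hour

0.886 kPa / 6 h × 0.2953 inHg/kPa = 0.0436 inHg/h.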